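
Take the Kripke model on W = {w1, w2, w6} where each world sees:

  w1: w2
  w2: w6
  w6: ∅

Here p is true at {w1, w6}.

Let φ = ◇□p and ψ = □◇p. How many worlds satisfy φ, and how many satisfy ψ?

For ◇□p:
w1: successors {w2}; □p there: w2:T. ✓
w2: successors {w6}; □p there: w6:T. ✓
w6: no successors, so ◇□p fails. ✗
— 2 worlds.
For □◇p:
w1: successors {w2}; ◇p there: w2:T. ✓
w2: successors {w6}; ◇p there: w6:F. ✗
w6: no successors, so □◇p holds vacuously. ✓
— 2 worlds.

2 and 2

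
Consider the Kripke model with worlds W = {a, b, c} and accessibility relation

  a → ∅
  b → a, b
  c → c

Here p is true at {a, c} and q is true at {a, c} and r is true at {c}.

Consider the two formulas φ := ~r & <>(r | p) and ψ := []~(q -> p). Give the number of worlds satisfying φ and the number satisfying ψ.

For ~r & <>(r | p):
a: ~r is T, <>(r | p) is F. ✗
b: ~r is T, <>(r | p) is T. ✓
c: ~r is F, <>(r | p) is T. ✗
— 1 world.
For []~(q -> p):
a: no successors, so []~(q -> p) holds vacuously. ✓
b: successors {a, b}; ~(q -> p) there: a:F, b:F. ✗
c: successors {c}; ~(q -> p) there: c:F. ✗
— 1 world.

1 and 1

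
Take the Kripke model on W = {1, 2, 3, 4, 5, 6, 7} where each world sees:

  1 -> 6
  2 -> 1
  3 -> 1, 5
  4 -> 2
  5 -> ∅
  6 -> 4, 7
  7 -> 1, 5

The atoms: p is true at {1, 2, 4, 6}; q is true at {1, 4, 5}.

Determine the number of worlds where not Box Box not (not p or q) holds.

1: Box Box not (not p or q) is F. ✓
2: Box Box not (not p or q) is T. ✗
3: Box Box not (not p or q) is T. ✗
4: Box Box not (not p or q) is F. ✓
5: Box Box not (not p or q) is T. ✗
6: Box Box not (not p or q) is F. ✓
7: Box Box not (not p or q) is T. ✗
Satisfying worlds: {1, 4, 6}.

3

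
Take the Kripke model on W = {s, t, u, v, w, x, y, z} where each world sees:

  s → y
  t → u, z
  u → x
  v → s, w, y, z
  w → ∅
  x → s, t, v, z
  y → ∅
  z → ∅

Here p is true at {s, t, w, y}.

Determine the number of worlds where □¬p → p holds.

s: □¬p is F, p is T. ✓
t: □¬p is T, p is T. ✓
u: □¬p is T, p is F. ✗
v: □¬p is F, p is F. ✓
w: □¬p is T, p is T. ✓
x: □¬p is F, p is F. ✓
y: □¬p is T, p is T. ✓
z: □¬p is T, p is F. ✗
Satisfying worlds: {s, t, v, w, x, y}.

6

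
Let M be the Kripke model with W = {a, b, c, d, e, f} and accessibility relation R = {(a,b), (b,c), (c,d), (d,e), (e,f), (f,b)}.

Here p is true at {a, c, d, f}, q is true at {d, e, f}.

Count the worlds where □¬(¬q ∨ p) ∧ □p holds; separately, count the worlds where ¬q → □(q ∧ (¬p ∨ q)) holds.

For □¬(¬q ∨ p) ∧ □p:
a: □¬(¬q ∨ p) is F, □p is F. ✗
b: □¬(¬q ∨ p) is F, □p is T. ✗
c: □¬(¬q ∨ p) is F, □p is T. ✗
d: □¬(¬q ∨ p) is T, □p is F. ✗
e: □¬(¬q ∨ p) is F, □p is T. ✗
f: □¬(¬q ∨ p) is F, □p is F. ✗
— 0 worlds.
For ¬q → □(q ∧ (¬p ∨ q)):
a: ¬q is T, □(q ∧ (¬p ∨ q)) is F. ✗
b: ¬q is T, □(q ∧ (¬p ∨ q)) is F. ✗
c: ¬q is T, □(q ∧ (¬p ∨ q)) is T. ✓
d: ¬q is F, □(q ∧ (¬p ∨ q)) is T. ✓
e: ¬q is F, □(q ∧ (¬p ∨ q)) is T. ✓
f: ¬q is F, □(q ∧ (¬p ∨ q)) is F. ✓
— 4 worlds.

0 and 4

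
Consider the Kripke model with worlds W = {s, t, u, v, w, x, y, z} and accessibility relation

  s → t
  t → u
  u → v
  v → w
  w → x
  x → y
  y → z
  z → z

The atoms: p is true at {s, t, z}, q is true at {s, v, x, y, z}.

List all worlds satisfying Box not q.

{s, t, v}

s: successors {t}; not q there: t:T. ✓
t: successors {u}; not q there: u:T. ✓
u: successors {v}; not q there: v:F. ✗
v: successors {w}; not q there: w:T. ✓
w: successors {x}; not q there: x:F. ✗
x: successors {y}; not q there: y:F. ✗
y: successors {z}; not q there: z:F. ✗
z: successors {z}; not q there: z:F. ✗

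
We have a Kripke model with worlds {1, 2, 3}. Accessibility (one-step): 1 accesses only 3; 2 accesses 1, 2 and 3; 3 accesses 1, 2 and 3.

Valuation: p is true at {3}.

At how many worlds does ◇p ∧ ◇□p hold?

1: ◇p is T, ◇□p is F. ✗
2: ◇p is T, ◇□p is T. ✓
3: ◇p is T, ◇□p is T. ✓
Satisfying worlds: {2, 3}.

2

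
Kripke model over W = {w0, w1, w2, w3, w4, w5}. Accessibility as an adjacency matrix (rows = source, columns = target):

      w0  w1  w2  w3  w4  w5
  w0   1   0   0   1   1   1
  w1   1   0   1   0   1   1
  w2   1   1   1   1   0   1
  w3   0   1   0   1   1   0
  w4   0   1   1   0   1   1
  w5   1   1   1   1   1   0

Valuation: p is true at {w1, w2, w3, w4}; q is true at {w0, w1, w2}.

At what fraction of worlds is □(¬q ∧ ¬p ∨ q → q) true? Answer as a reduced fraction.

1/3

w0: successors {w0, w3, w4, w5}; ¬q ∧ ¬p ∨ q → q there: w0:T, w3:T, w4:T, w5:F. ✗
w1: successors {w0, w2, w4, w5}; ¬q ∧ ¬p ∨ q → q there: w0:T, w2:T, w4:T, w5:F. ✗
w2: successors {w0, w1, w2, w3, w5}; ¬q ∧ ¬p ∨ q → q there: w0:T, w1:T, w2:T, w3:T, w5:F. ✗
w3: successors {w1, w3, w4}; ¬q ∧ ¬p ∨ q → q there: w1:T, w3:T, w4:T. ✓
w4: successors {w1, w2, w4, w5}; ¬q ∧ ¬p ∨ q → q there: w1:T, w2:T, w4:T, w5:F. ✗
w5: successors {w0, w1, w2, w3, w4}; ¬q ∧ ¬p ∨ q → q there: w0:T, w1:T, w2:T, w3:T, w4:T. ✓
That's 2 of 6 worlds, so 2/6 = 1/3.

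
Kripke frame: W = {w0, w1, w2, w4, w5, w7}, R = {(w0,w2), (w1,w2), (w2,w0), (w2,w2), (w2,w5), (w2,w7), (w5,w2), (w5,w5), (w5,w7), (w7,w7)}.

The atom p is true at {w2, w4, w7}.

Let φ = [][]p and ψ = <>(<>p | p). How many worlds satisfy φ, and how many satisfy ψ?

2 and 5

For [][]p:
w0: successors {w2}; []p there: w2:F. ✗
w1: successors {w2}; []p there: w2:F. ✗
w2: successors {w0, w2, w5, w7}; []p there: w0:T, w2:F, w5:F, w7:T. ✗
w4: no successors, so [][]p holds vacuously. ✓
w5: successors {w2, w5, w7}; []p there: w2:F, w5:F, w7:T. ✗
w7: successors {w7}; []p there: w7:T. ✓
— 2 worlds.
For <>(<>p | p):
w0: successors {w2}; <>p | p there: w2:T. ✓
w1: successors {w2}; <>p | p there: w2:T. ✓
w2: successors {w0, w2, w5, w7}; <>p | p there: w0:T, w2:T, w5:T, w7:T. ✓
w4: no successors, so <>(<>p | p) fails. ✗
w5: successors {w2, w5, w7}; <>p | p there: w2:T, w5:T, w7:T. ✓
w7: successors {w7}; <>p | p there: w7:T. ✓
— 5 worlds.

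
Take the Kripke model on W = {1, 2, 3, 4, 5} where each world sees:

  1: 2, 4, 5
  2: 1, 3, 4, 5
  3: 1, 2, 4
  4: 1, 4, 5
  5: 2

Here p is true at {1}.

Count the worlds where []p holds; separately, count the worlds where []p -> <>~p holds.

For []p:
1: successors {2, 4, 5}; p there: 2:F, 4:F, 5:F. ✗
2: successors {1, 3, 4, 5}; p there: 1:T, 3:F, 4:F, 5:F. ✗
3: successors {1, 2, 4}; p there: 1:T, 2:F, 4:F. ✗
4: successors {1, 4, 5}; p there: 1:T, 4:F, 5:F. ✗
5: successors {2}; p there: 2:F. ✗
— 0 worlds.
For []p -> <>~p:
1: []p is F, <>~p is T. ✓
2: []p is F, <>~p is T. ✓
3: []p is F, <>~p is T. ✓
4: []p is F, <>~p is T. ✓
5: []p is F, <>~p is T. ✓
— 5 worlds.

0 and 5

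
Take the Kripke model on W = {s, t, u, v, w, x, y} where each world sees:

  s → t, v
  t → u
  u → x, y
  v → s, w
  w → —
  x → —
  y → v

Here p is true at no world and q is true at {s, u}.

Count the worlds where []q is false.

s: successors {t, v}; q there: t:F, v:F. ✗
t: successors {u}; q there: u:T. ✓
u: successors {x, y}; q there: x:F, y:F. ✗
v: successors {s, w}; q there: s:T, w:F. ✗
w: no successors, so []q holds vacuously. ✓
x: no successors, so []q holds vacuously. ✓
y: successors {v}; q there: v:F. ✗
Satisfying worlds: {t, w, x}.
So []q fails at the other 4 worlds.

4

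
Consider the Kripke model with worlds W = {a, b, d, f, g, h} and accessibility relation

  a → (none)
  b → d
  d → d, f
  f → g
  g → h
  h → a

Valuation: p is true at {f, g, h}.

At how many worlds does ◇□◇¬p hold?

2

a: no successors, so ◇□◇¬p fails. ✗
b: successors {d}; □◇¬p there: d:F. ✗
d: successors {d, f}; □◇¬p there: d:F, f:F. ✗
f: successors {g}; □◇¬p there: g:T. ✓
g: successors {h}; □◇¬p there: h:F. ✗
h: successors {a}; □◇¬p there: a:T. ✓
Satisfying worlds: {f, h}.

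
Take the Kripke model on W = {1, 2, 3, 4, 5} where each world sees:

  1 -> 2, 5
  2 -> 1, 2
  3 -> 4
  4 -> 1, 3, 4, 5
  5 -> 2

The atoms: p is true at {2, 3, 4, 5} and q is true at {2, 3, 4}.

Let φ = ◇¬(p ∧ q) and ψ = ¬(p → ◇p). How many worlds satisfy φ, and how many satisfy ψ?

For ◇¬(p ∧ q):
1: successors {2, 5}; ¬(p ∧ q) there: 2:F, 5:T. ✓
2: successors {1, 2}; ¬(p ∧ q) there: 1:T, 2:F. ✓
3: successors {4}; ¬(p ∧ q) there: 4:F. ✗
4: successors {1, 3, 4, 5}; ¬(p ∧ q) there: 1:T, 3:F, 4:F, 5:T. ✓
5: successors {2}; ¬(p ∧ q) there: 2:F. ✗
— 3 worlds.
For ¬(p → ◇p):
1: p → ◇p is T. ✗
2: p → ◇p is T. ✗
3: p → ◇p is T. ✗
4: p → ◇p is T. ✗
5: p → ◇p is T. ✗
— 0 worlds.

3 and 0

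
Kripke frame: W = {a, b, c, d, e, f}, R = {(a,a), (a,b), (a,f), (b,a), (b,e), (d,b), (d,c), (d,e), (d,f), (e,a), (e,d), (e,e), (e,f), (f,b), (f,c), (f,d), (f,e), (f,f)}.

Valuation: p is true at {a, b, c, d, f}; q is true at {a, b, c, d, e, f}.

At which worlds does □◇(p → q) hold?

{a, b, c, e}

a: successors {a, b, f}; ◇(p → q) there: a:T, b:T, f:T. ✓
b: successors {a, e}; ◇(p → q) there: a:T, e:T. ✓
c: no successors, so □◇(p → q) holds vacuously. ✓
d: successors {b, c, e, f}; ◇(p → q) there: b:T, c:F, e:T, f:T. ✗
e: successors {a, d, e, f}; ◇(p → q) there: a:T, d:T, e:T, f:T. ✓
f: successors {b, c, d, e, f}; ◇(p → q) there: b:T, c:F, d:T, e:T, f:T. ✗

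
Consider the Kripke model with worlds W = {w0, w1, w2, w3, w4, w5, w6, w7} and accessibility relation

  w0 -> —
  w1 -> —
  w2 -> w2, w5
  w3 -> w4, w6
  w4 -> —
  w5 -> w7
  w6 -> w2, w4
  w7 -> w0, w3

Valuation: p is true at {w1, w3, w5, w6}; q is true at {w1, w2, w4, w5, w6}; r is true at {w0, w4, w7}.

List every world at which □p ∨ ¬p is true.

w0: □p is T, ¬p is T. ✓
w1: □p is T, ¬p is F. ✓
w2: □p is F, ¬p is T. ✓
w3: □p is F, ¬p is F. ✗
w4: □p is T, ¬p is T. ✓
w5: □p is F, ¬p is F. ✗
w6: □p is F, ¬p is F. ✗
w7: □p is F, ¬p is T. ✓

{w0, w1, w2, w4, w7}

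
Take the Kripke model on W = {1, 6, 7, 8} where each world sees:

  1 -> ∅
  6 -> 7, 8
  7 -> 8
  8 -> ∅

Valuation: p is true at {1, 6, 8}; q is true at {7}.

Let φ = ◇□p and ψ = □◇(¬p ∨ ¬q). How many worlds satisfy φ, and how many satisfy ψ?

For ◇□p:
1: no successors, so ◇□p fails. ✗
6: successors {7, 8}; □p there: 7:T, 8:T. ✓
7: successors {8}; □p there: 8:T. ✓
8: no successors, so ◇□p fails. ✗
— 2 worlds.
For □◇(¬p ∨ ¬q):
1: no successors, so □◇(¬p ∨ ¬q) holds vacuously. ✓
6: successors {7, 8}; ◇(¬p ∨ ¬q) there: 7:T, 8:F. ✗
7: successors {8}; ◇(¬p ∨ ¬q) there: 8:F. ✗
8: no successors, so □◇(¬p ∨ ¬q) holds vacuously. ✓
— 2 worlds.

2 and 2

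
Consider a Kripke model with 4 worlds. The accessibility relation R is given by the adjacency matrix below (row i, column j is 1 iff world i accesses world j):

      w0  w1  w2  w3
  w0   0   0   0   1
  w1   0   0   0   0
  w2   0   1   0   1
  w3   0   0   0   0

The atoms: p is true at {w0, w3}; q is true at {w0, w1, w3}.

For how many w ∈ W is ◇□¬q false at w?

w0: successors {w3}; □¬q there: w3:T. ✓
w1: no successors, so ◇□¬q fails. ✗
w2: successors {w1, w3}; □¬q there: w1:T, w3:T. ✓
w3: no successors, so ◇□¬q fails. ✗
Satisfying worlds: {w0, w2}.
So ◇□¬q fails at the other 2 worlds.

2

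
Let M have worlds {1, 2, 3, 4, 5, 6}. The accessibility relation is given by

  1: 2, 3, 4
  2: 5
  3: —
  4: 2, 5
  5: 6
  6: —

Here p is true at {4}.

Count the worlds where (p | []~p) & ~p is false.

1: p | []~p is F, ~p is T. ✗
2: p | []~p is T, ~p is T. ✓
3: p | []~p is T, ~p is T. ✓
4: p | []~p is T, ~p is F. ✗
5: p | []~p is T, ~p is T. ✓
6: p | []~p is T, ~p is T. ✓
Satisfying worlds: {2, 3, 5, 6}.
So (p | []~p) & ~p fails at the other 2 worlds.

2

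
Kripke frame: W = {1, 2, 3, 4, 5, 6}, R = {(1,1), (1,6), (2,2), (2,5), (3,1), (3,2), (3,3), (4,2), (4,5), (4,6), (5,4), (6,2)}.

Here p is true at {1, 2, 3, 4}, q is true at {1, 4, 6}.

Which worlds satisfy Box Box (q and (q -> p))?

1: successors {1, 6}; Box (q and (q -> p)) there: 1:F, 6:F. ✗
2: successors {2, 5}; Box (q and (q -> p)) there: 2:F, 5:T. ✗
3: successors {1, 2, 3}; Box (q and (q -> p)) there: 1:F, 2:F, 3:F. ✗
4: successors {2, 5, 6}; Box (q and (q -> p)) there: 2:F, 5:T, 6:F. ✗
5: successors {4}; Box (q and (q -> p)) there: 4:F. ✗
6: successors {2}; Box (q and (q -> p)) there: 2:F. ✗

∅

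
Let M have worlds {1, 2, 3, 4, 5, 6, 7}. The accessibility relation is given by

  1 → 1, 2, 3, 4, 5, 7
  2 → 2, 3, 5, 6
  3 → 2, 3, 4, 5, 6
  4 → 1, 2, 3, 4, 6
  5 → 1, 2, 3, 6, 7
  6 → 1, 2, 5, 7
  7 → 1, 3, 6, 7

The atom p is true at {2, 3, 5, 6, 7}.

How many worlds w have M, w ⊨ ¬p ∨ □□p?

2

1: ¬p is T, □□p is F. ✓
2: ¬p is F, □□p is F. ✗
3: ¬p is F, □□p is F. ✗
4: ¬p is T, □□p is F. ✓
5: ¬p is F, □□p is F. ✗
6: ¬p is F, □□p is F. ✗
7: ¬p is F, □□p is F. ✗
Satisfying worlds: {1, 4}.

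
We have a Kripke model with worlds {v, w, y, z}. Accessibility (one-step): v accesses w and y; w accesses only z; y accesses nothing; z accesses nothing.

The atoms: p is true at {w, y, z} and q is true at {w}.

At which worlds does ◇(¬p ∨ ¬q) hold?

{v, w}

v: successors {w, y}; ¬p ∨ ¬q there: w:F, y:T. ✓
w: successors {z}; ¬p ∨ ¬q there: z:T. ✓
y: no successors, so ◇(¬p ∨ ¬q) fails. ✗
z: no successors, so ◇(¬p ∨ ¬q) fails. ✗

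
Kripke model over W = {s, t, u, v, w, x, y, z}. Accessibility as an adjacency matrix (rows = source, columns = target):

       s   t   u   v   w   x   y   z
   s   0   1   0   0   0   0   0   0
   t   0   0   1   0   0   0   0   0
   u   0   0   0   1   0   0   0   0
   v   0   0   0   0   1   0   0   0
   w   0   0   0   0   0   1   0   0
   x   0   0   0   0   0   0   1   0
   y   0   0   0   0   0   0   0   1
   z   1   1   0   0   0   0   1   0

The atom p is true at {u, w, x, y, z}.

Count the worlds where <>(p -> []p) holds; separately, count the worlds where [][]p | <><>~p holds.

For <>(p -> []p):
s: successors {t}; p -> []p there: t:T. ✓
t: successors {u}; p -> []p there: u:F. ✗
u: successors {v}; p -> []p there: v:T. ✓
v: successors {w}; p -> []p there: w:T. ✓
w: successors {x}; p -> []p there: x:T. ✓
x: successors {y}; p -> []p there: y:T. ✓
y: successors {z}; p -> []p there: z:F. ✗
z: successors {s, t, y}; p -> []p there: s:T, t:T, y:T. ✓
— 6 worlds.
For [][]p | <><>~p:
s: [][]p is T, <><>~p is F. ✓
t: [][]p is F, <><>~p is T. ✓
u: [][]p is T, <><>~p is F. ✓
v: [][]p is T, <><>~p is F. ✓
w: [][]p is T, <><>~p is F. ✓
x: [][]p is T, <><>~p is F. ✓
y: [][]p is F, <><>~p is T. ✓
z: [][]p is F, <><>~p is T. ✓
— 8 worlds.

6 and 8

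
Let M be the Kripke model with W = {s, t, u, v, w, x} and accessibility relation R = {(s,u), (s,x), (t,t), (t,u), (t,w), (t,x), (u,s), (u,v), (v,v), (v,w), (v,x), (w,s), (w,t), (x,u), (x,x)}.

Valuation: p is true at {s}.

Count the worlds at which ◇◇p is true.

s: successors {u, x}; ◇p there: u:T, x:F. ✓
t: successors {t, u, w, x}; ◇p there: t:F, u:T, w:T, x:F. ✓
u: successors {s, v}; ◇p there: s:F, v:F. ✗
v: successors {v, w, x}; ◇p there: v:F, w:T, x:F. ✓
w: successors {s, t}; ◇p there: s:F, t:F. ✗
x: successors {u, x}; ◇p there: u:T, x:F. ✓
Satisfying worlds: {s, t, v, x}.

4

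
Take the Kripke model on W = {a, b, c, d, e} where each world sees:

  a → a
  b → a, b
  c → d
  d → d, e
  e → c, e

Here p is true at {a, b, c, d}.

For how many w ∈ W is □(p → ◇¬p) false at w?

a: successors {a}; p → ◇¬p there: a:F. ✗
b: successors {a, b}; p → ◇¬p there: a:F, b:F. ✗
c: successors {d}; p → ◇¬p there: d:T. ✓
d: successors {d, e}; p → ◇¬p there: d:T, e:T. ✓
e: successors {c, e}; p → ◇¬p there: c:F, e:T. ✗
Satisfying worlds: {c, d}.
So □(p → ◇¬p) fails at the other 3 worlds.

3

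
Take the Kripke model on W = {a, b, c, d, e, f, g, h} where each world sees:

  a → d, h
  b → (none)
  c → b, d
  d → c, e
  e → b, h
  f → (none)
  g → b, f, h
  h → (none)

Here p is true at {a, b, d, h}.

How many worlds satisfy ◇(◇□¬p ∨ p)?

a: successors {d, h}; ◇□¬p ∨ p there: d:T, h:T. ✓
b: no successors, so ◇(◇□¬p ∨ p) fails. ✗
c: successors {b, d}; ◇□¬p ∨ p there: b:T, d:T. ✓
d: successors {c, e}; ◇□¬p ∨ p there: c:T, e:T. ✓
e: successors {b, h}; ◇□¬p ∨ p there: b:T, h:T. ✓
f: no successors, so ◇(◇□¬p ∨ p) fails. ✗
g: successors {b, f, h}; ◇□¬p ∨ p there: b:T, f:F, h:T. ✓
h: no successors, so ◇(◇□¬p ∨ p) fails. ✗
Satisfying worlds: {a, c, d, e, g}.

5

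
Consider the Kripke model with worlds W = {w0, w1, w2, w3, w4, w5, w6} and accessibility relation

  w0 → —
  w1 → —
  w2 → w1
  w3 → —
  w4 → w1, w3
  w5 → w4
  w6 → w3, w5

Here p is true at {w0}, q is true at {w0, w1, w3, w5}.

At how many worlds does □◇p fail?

w0: no successors, so □◇p holds vacuously. ✓
w1: no successors, so □◇p holds vacuously. ✓
w2: successors {w1}; ◇p there: w1:F. ✗
w3: no successors, so □◇p holds vacuously. ✓
w4: successors {w1, w3}; ◇p there: w1:F, w3:F. ✗
w5: successors {w4}; ◇p there: w4:F. ✗
w6: successors {w3, w5}; ◇p there: w3:F, w5:F. ✗
Satisfying worlds: {w0, w1, w3}.
So □◇p fails at the other 4 worlds.

4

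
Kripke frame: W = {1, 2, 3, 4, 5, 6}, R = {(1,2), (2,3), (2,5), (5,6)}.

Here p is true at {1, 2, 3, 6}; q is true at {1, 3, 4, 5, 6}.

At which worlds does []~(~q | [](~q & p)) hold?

1: successors {2}; ~(~q | [](~q & p)) there: 2:F. ✗
2: successors {3, 5}; ~(~q | [](~q & p)) there: 3:F, 5:T. ✗
3: no successors, so []~(~q | [](~q & p)) holds vacuously. ✓
4: no successors, so []~(~q | [](~q & p)) holds vacuously. ✓
5: successors {6}; ~(~q | [](~q & p)) there: 6:F. ✗
6: no successors, so []~(~q | [](~q & p)) holds vacuously. ✓

{3, 4, 6}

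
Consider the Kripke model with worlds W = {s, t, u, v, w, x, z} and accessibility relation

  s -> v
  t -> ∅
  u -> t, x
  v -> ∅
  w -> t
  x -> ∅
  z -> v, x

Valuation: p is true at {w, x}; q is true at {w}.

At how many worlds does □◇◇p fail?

4

s: successors {v}; ◇◇p there: v:F. ✗
t: no successors, so □◇◇p holds vacuously. ✓
u: successors {t, x}; ◇◇p there: t:F, x:F. ✗
v: no successors, so □◇◇p holds vacuously. ✓
w: successors {t}; ◇◇p there: t:F. ✗
x: no successors, so □◇◇p holds vacuously. ✓
z: successors {v, x}; ◇◇p there: v:F, x:F. ✗
Satisfying worlds: {t, v, x}.
So □◇◇p fails at the other 4 worlds.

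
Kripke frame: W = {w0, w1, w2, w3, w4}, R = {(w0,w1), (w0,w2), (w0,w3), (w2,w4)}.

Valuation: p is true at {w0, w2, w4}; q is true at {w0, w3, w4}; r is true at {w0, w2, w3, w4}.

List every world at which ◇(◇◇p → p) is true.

w0: successors {w1, w2, w3}; ◇◇p → p there: w1:T, w2:T, w3:T. ✓
w1: no successors, so ◇(◇◇p → p) fails. ✗
w2: successors {w4}; ◇◇p → p there: w4:T. ✓
w3: no successors, so ◇(◇◇p → p) fails. ✗
w4: no successors, so ◇(◇◇p → p) fails. ✗

{w0, w2}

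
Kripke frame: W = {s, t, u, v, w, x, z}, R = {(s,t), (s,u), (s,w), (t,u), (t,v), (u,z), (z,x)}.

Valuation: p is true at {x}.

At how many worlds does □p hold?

4

s: successors {t, u, w}; p there: t:F, u:F, w:F. ✗
t: successors {u, v}; p there: u:F, v:F. ✗
u: successors {z}; p there: z:F. ✗
v: no successors, so □p holds vacuously. ✓
w: no successors, so □p holds vacuously. ✓
x: no successors, so □p holds vacuously. ✓
z: successors {x}; p there: x:T. ✓
Satisfying worlds: {v, w, x, z}.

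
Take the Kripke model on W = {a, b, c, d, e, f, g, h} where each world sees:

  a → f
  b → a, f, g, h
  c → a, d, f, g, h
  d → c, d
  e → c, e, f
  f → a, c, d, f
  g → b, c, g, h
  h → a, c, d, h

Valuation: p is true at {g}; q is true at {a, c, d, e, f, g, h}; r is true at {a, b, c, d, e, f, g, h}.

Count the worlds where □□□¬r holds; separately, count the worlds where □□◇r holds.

For □□□¬r:
a: successors {f}; □□¬r there: f:F. ✗
b: successors {a, f, g, h}; □□¬r there: a:F, f:F, g:F, h:F. ✗
c: successors {a, d, f, g, h}; □□¬r there: a:F, d:F, f:F, g:F, h:F. ✗
d: successors {c, d}; □□¬r there: c:F, d:F. ✗
e: successors {c, e, f}; □□¬r there: c:F, e:F, f:F. ✗
f: successors {a, c, d, f}; □□¬r there: a:F, c:F, d:F, f:F. ✗
g: successors {b, c, g, h}; □□¬r there: b:F, c:F, g:F, h:F. ✗
h: successors {a, c, d, h}; □□¬r there: a:F, c:F, d:F, h:F. ✗
— 0 worlds.
For □□◇r:
a: successors {f}; □◇r there: f:T. ✓
b: successors {a, f, g, h}; □◇r there: a:T, f:T, g:T, h:T. ✓
c: successors {a, d, f, g, h}; □◇r there: a:T, d:T, f:T, g:T, h:T. ✓
d: successors {c, d}; □◇r there: c:T, d:T. ✓
e: successors {c, e, f}; □◇r there: c:T, e:T, f:T. ✓
f: successors {a, c, d, f}; □◇r there: a:T, c:T, d:T, f:T. ✓
g: successors {b, c, g, h}; □◇r there: b:T, c:T, g:T, h:T. ✓
h: successors {a, c, d, h}; □◇r there: a:T, c:T, d:T, h:T. ✓
— 8 worlds.

0 and 8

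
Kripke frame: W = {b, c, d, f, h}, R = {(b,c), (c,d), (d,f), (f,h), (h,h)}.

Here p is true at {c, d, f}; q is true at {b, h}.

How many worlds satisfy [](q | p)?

5

b: successors {c}; q | p there: c:T. ✓
c: successors {d}; q | p there: d:T. ✓
d: successors {f}; q | p there: f:T. ✓
f: successors {h}; q | p there: h:T. ✓
h: successors {h}; q | p there: h:T. ✓
Satisfying worlds: {b, c, d, f, h}.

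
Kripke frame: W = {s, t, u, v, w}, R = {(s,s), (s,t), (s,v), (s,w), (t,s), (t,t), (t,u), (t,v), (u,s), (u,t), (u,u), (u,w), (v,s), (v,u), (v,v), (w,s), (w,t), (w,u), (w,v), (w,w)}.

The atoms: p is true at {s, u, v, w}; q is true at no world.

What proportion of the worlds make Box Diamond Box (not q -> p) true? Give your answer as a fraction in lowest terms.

s: successors {s, t, v, w}; Diamond Box (not q -> p) there: s:T, t:T, v:T, w:T. ✓
t: successors {s, t, u, v}; Diamond Box (not q -> p) there: s:T, t:T, u:F, v:T. ✗
u: successors {s, t, u, w}; Diamond Box (not q -> p) there: s:T, t:T, u:F, w:T. ✗
v: successors {s, u, v}; Diamond Box (not q -> p) there: s:T, u:F, v:T. ✗
w: successors {s, t, u, v, w}; Diamond Box (not q -> p) there: s:T, t:T, u:F, v:T, w:T. ✗
That's 1 of 5 worlds, so 1/5.

1/5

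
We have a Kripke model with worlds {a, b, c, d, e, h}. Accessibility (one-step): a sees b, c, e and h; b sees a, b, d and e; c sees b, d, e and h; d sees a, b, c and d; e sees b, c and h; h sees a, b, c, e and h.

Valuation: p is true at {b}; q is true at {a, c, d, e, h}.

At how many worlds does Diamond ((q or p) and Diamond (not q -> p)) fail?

a: successors {b, c, e, h}; (q or p) and Diamond (not q -> p) there: b:T, c:T, e:T, h:T. ✓
b: successors {a, b, d, e}; (q or p) and Diamond (not q -> p) there: a:T, b:T, d:T, e:T. ✓
c: successors {b, d, e, h}; (q or p) and Diamond (not q -> p) there: b:T, d:T, e:T, h:T. ✓
d: successors {a, b, c, d}; (q or p) and Diamond (not q -> p) there: a:T, b:T, c:T, d:T. ✓
e: successors {b, c, h}; (q or p) and Diamond (not q -> p) there: b:T, c:T, h:T. ✓
h: successors {a, b, c, e, h}; (q or p) and Diamond (not q -> p) there: a:T, b:T, c:T, e:T, h:T. ✓
Satisfying worlds: {a, b, c, d, e, h}.
So Diamond ((q or p) and Diamond (not q -> p)) fails at the other 0 worlds.

0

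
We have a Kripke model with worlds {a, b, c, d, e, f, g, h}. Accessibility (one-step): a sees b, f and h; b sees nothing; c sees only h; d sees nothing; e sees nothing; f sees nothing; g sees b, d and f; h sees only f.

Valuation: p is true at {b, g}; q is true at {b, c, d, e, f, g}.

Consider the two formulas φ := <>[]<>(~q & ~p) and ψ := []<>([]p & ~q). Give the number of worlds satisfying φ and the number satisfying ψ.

3 and 4

For <>[]<>(~q & ~p):
a: successors {b, f, h}; []<>(~q & ~p) there: b:T, f:T, h:F. ✓
b: no successors, so <>[]<>(~q & ~p) fails. ✗
c: successors {h}; []<>(~q & ~p) there: h:F. ✗
d: no successors, so <>[]<>(~q & ~p) fails. ✗
e: no successors, so <>[]<>(~q & ~p) fails. ✗
f: no successors, so <>[]<>(~q & ~p) fails. ✗
g: successors {b, d, f}; []<>(~q & ~p) there: b:T, d:T, f:T. ✓
h: successors {f}; []<>(~q & ~p) there: f:T. ✓
— 3 worlds.
For []<>([]p & ~q):
a: successors {b, f, h}; <>([]p & ~q) there: b:F, f:F, h:F. ✗
b: no successors, so []<>([]p & ~q) holds vacuously. ✓
c: successors {h}; <>([]p & ~q) there: h:F. ✗
d: no successors, so []<>([]p & ~q) holds vacuously. ✓
e: no successors, so []<>([]p & ~q) holds vacuously. ✓
f: no successors, so []<>([]p & ~q) holds vacuously. ✓
g: successors {b, d, f}; <>([]p & ~q) there: b:F, d:F, f:F. ✗
h: successors {f}; <>([]p & ~q) there: f:F. ✗
— 4 worlds.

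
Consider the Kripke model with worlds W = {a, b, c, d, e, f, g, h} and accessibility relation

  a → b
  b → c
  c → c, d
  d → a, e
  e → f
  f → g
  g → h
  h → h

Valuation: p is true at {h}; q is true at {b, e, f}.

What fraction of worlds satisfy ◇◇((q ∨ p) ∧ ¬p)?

a: successors {b}; ◇((q ∨ p) ∧ ¬p) there: b:F. ✗
b: successors {c}; ◇((q ∨ p) ∧ ¬p) there: c:F. ✗
c: successors {c, d}; ◇((q ∨ p) ∧ ¬p) there: c:F, d:T. ✓
d: successors {a, e}; ◇((q ∨ p) ∧ ¬p) there: a:T, e:T. ✓
e: successors {f}; ◇((q ∨ p) ∧ ¬p) there: f:F. ✗
f: successors {g}; ◇((q ∨ p) ∧ ¬p) there: g:F. ✗
g: successors {h}; ◇((q ∨ p) ∧ ¬p) there: h:F. ✗
h: successors {h}; ◇((q ∨ p) ∧ ¬p) there: h:F. ✗
That's 2 of 8 worlds, so 2/8 = 1/4.

1/4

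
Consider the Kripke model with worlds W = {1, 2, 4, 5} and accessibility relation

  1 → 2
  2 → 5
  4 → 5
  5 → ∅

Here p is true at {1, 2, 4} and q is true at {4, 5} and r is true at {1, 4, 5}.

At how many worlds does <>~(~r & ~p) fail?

1: successors {2}; ~(~r & ~p) there: 2:T. ✓
2: successors {5}; ~(~r & ~p) there: 5:T. ✓
4: successors {5}; ~(~r & ~p) there: 5:T. ✓
5: no successors, so <>~(~r & ~p) fails. ✗
Satisfying worlds: {1, 2, 4}.
So <>~(~r & ~p) fails at the other 1 world.

1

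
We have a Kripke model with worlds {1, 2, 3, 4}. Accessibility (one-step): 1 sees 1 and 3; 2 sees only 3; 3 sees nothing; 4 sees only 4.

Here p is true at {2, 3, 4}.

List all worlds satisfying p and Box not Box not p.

{3, 4}

1: p is F, Box not Box not p is F. ✗
2: p is T, Box not Box not p is F. ✗
3: p is T, Box not Box not p is T. ✓
4: p is T, Box not Box not p is T. ✓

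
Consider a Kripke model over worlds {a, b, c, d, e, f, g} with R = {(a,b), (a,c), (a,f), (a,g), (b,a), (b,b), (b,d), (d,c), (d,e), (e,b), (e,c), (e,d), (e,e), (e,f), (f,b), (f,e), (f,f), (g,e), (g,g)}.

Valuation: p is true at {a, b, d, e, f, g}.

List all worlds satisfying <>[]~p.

a: successors {b, c, f, g}; []~p there: b:F, c:T, f:F, g:F. ✓
b: successors {a, b, d}; []~p there: a:F, b:F, d:F. ✗
c: no successors, so <>[]~p fails. ✗
d: successors {c, e}; []~p there: c:T, e:F. ✓
e: successors {b, c, d, e, f}; []~p there: b:F, c:T, d:F, e:F, f:F. ✓
f: successors {b, e, f}; []~p there: b:F, e:F, f:F. ✗
g: successors {e, g}; []~p there: e:F, g:F. ✗

{a, d, e}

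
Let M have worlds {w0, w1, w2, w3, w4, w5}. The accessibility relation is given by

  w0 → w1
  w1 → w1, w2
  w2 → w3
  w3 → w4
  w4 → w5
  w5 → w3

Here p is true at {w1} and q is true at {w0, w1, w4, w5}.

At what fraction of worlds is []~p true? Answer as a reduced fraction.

w0: successors {w1}; ~p there: w1:F. ✗
w1: successors {w1, w2}; ~p there: w1:F, w2:T. ✗
w2: successors {w3}; ~p there: w3:T. ✓
w3: successors {w4}; ~p there: w4:T. ✓
w4: successors {w5}; ~p there: w5:T. ✓
w5: successors {w3}; ~p there: w3:T. ✓
That's 4 of 6 worlds, so 4/6 = 2/3.

2/3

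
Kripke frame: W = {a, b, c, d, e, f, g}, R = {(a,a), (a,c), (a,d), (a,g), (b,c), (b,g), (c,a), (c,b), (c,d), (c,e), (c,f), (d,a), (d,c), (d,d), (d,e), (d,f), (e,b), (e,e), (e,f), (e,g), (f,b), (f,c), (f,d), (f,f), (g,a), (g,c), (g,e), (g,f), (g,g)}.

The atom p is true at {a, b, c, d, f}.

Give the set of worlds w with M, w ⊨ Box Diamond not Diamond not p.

a: successors {a, c, d, g}; Diamond not Diamond not p there: a:F, c:T, d:T, g:T. ✗
b: successors {c, g}; Diamond not Diamond not p there: c:T, g:T. ✓
c: successors {a, b, d, e, f}; Diamond not Diamond not p there: a:F, b:F, d:T, e:T, f:T. ✗
d: successors {a, c, d, e, f}; Diamond not Diamond not p there: a:F, c:T, d:T, e:T, f:T. ✗
e: successors {b, e, f, g}; Diamond not Diamond not p there: b:F, e:T, f:T, g:T. ✗
f: successors {b, c, d, f}; Diamond not Diamond not p there: b:F, c:T, d:T, f:T. ✗
g: successors {a, c, e, f, g}; Diamond not Diamond not p there: a:F, c:T, e:T, f:T, g:T. ✗

{b}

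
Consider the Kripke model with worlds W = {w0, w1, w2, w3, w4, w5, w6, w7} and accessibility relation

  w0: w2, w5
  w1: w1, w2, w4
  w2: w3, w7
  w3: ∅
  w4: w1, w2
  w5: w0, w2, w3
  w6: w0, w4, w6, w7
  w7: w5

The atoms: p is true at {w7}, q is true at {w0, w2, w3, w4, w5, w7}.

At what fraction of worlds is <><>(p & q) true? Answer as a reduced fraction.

w0: successors {w2, w5}; <>(p & q) there: w2:T, w5:F. ✓
w1: successors {w1, w2, w4}; <>(p & q) there: w1:F, w2:T, w4:F. ✓
w2: successors {w3, w7}; <>(p & q) there: w3:F, w7:F. ✗
w3: no successors, so <><>(p & q) fails. ✗
w4: successors {w1, w2}; <>(p & q) there: w1:F, w2:T. ✓
w5: successors {w0, w2, w3}; <>(p & q) there: w0:F, w2:T, w3:F. ✓
w6: successors {w0, w4, w6, w7}; <>(p & q) there: w0:F, w4:F, w6:T, w7:F. ✓
w7: successors {w5}; <>(p & q) there: w5:F. ✗
That's 5 of 8 worlds, so 5/8.

5/8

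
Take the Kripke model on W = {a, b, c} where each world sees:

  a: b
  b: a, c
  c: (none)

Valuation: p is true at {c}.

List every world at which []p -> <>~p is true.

a: []p is F, <>~p is T. ✓
b: []p is F, <>~p is T. ✓
c: []p is T, <>~p is F. ✗

{a, b}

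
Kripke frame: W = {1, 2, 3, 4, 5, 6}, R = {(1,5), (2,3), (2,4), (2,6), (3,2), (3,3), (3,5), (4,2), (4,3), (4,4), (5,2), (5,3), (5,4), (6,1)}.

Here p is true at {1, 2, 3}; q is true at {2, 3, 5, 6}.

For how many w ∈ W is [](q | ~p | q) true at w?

5

1: successors {5}; q | ~p | q there: 5:T. ✓
2: successors {3, 4, 6}; q | ~p | q there: 3:T, 4:T, 6:T. ✓
3: successors {2, 3, 5}; q | ~p | q there: 2:T, 3:T, 5:T. ✓
4: successors {2, 3, 4}; q | ~p | q there: 2:T, 3:T, 4:T. ✓
5: successors {2, 3, 4}; q | ~p | q there: 2:T, 3:T, 4:T. ✓
6: successors {1}; q | ~p | q there: 1:F. ✗
Satisfying worlds: {1, 2, 3, 4, 5}.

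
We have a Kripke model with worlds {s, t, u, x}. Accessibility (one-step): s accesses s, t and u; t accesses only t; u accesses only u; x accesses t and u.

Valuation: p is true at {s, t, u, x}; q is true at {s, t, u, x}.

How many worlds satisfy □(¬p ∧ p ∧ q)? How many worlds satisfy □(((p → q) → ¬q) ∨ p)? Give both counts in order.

0 and 4

For □(¬p ∧ p ∧ q):
s: successors {s, t, u}; ¬p ∧ p ∧ q there: s:F, t:F, u:F. ✗
t: successors {t}; ¬p ∧ p ∧ q there: t:F. ✗
u: successors {u}; ¬p ∧ p ∧ q there: u:F. ✗
x: successors {t, u}; ¬p ∧ p ∧ q there: t:F, u:F. ✗
— 0 worlds.
For □(((p → q) → ¬q) ∨ p):
s: successors {s, t, u}; ((p → q) → ¬q) ∨ p there: s:T, t:T, u:T. ✓
t: successors {t}; ((p → q) → ¬q) ∨ p there: t:T. ✓
u: successors {u}; ((p → q) → ¬q) ∨ p there: u:T. ✓
x: successors {t, u}; ((p → q) → ¬q) ∨ p there: t:T, u:T. ✓
— 4 worlds.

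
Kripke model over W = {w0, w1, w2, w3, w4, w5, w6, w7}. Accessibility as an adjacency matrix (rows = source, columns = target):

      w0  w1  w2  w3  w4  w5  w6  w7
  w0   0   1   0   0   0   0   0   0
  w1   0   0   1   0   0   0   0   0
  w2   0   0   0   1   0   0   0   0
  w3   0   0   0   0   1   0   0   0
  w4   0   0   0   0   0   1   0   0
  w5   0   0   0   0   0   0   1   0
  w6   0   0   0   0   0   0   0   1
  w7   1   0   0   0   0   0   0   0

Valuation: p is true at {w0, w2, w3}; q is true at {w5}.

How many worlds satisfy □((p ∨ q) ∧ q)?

w0: successors {w1}; (p ∨ q) ∧ q there: w1:F. ✗
w1: successors {w2}; (p ∨ q) ∧ q there: w2:F. ✗
w2: successors {w3}; (p ∨ q) ∧ q there: w3:F. ✗
w3: successors {w4}; (p ∨ q) ∧ q there: w4:F. ✗
w4: successors {w5}; (p ∨ q) ∧ q there: w5:T. ✓
w5: successors {w6}; (p ∨ q) ∧ q there: w6:F. ✗
w6: successors {w7}; (p ∨ q) ∧ q there: w7:F. ✗
w7: successors {w0}; (p ∨ q) ∧ q there: w0:F. ✗
Satisfying worlds: {w4}.

1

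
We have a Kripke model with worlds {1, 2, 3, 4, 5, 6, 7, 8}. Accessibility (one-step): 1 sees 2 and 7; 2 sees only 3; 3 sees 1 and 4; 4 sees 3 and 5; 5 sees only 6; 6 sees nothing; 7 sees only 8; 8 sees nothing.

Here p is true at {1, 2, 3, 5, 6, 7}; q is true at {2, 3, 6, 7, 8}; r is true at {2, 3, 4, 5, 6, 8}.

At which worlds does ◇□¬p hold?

1: successors {2, 7}; □¬p there: 2:F, 7:T. ✓
2: successors {3}; □¬p there: 3:F. ✗
3: successors {1, 4}; □¬p there: 1:F, 4:F. ✗
4: successors {3, 5}; □¬p there: 3:F, 5:F. ✗
5: successors {6}; □¬p there: 6:T. ✓
6: no successors, so ◇□¬p fails. ✗
7: successors {8}; □¬p there: 8:T. ✓
8: no successors, so ◇□¬p fails. ✗

{1, 5, 7}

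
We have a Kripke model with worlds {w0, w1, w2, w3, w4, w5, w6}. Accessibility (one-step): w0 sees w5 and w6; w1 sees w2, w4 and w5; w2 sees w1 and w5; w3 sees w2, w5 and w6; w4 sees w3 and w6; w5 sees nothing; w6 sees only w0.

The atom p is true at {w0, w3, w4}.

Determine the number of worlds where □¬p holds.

w0: successors {w5, w6}; ¬p there: w5:T, w6:T. ✓
w1: successors {w2, w4, w5}; ¬p there: w2:T, w4:F, w5:T. ✗
w2: successors {w1, w5}; ¬p there: w1:T, w5:T. ✓
w3: successors {w2, w5, w6}; ¬p there: w2:T, w5:T, w6:T. ✓
w4: successors {w3, w6}; ¬p there: w3:F, w6:T. ✗
w5: no successors, so □¬p holds vacuously. ✓
w6: successors {w0}; ¬p there: w0:F. ✗
Satisfying worlds: {w0, w2, w3, w5}.

4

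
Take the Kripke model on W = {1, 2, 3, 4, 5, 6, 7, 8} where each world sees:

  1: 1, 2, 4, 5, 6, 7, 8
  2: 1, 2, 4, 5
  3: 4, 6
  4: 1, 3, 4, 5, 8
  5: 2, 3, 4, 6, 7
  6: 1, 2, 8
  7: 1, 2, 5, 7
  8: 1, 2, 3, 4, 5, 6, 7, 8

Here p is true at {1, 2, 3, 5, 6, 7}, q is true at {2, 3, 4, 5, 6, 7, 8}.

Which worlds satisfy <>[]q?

{1, 2, 4, 5, 7, 8}

1: successors {1, 2, 4, 5, 6, 7, 8}; []q there: 1:F, 2:F, 4:F, 5:T, 6:F, 7:F, 8:F. ✓
2: successors {1, 2, 4, 5}; []q there: 1:F, 2:F, 4:F, 5:T. ✓
3: successors {4, 6}; []q there: 4:F, 6:F. ✗
4: successors {1, 3, 4, 5, 8}; []q there: 1:F, 3:T, 4:F, 5:T, 8:F. ✓
5: successors {2, 3, 4, 6, 7}; []q there: 2:F, 3:T, 4:F, 6:F, 7:F. ✓
6: successors {1, 2, 8}; []q there: 1:F, 2:F, 8:F. ✗
7: successors {1, 2, 5, 7}; []q there: 1:F, 2:F, 5:T, 7:F. ✓
8: successors {1, 2, 3, 4, 5, 6, 7, 8}; []q there: 1:F, 2:F, 3:T, 4:F, 5:T, 6:F, 7:F, 8:F. ✓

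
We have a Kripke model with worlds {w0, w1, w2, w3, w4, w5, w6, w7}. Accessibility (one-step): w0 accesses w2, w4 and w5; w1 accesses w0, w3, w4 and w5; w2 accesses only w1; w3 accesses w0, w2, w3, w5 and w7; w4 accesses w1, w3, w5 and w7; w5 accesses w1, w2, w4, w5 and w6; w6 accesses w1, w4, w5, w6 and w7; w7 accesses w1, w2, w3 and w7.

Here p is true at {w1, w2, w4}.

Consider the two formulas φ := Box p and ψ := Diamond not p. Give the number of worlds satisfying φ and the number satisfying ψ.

1 and 7

For Box p:
w0: successors {w2, w4, w5}; p there: w2:T, w4:T, w5:F. ✗
w1: successors {w0, w3, w4, w5}; p there: w0:F, w3:F, w4:T, w5:F. ✗
w2: successors {w1}; p there: w1:T. ✓
w3: successors {w0, w2, w3, w5, w7}; p there: w0:F, w2:T, w3:F, w5:F, w7:F. ✗
w4: successors {w1, w3, w5, w7}; p there: w1:T, w3:F, w5:F, w7:F. ✗
w5: successors {w1, w2, w4, w5, w6}; p there: w1:T, w2:T, w4:T, w5:F, w6:F. ✗
w6: successors {w1, w4, w5, w6, w7}; p there: w1:T, w4:T, w5:F, w6:F, w7:F. ✗
w7: successors {w1, w2, w3, w7}; p there: w1:T, w2:T, w3:F, w7:F. ✗
— 1 world.
For Diamond not p:
w0: successors {w2, w4, w5}; not p there: w2:F, w4:F, w5:T. ✓
w1: successors {w0, w3, w4, w5}; not p there: w0:T, w3:T, w4:F, w5:T. ✓
w2: successors {w1}; not p there: w1:F. ✗
w3: successors {w0, w2, w3, w5, w7}; not p there: w0:T, w2:F, w3:T, w5:T, w7:T. ✓
w4: successors {w1, w3, w5, w7}; not p there: w1:F, w3:T, w5:T, w7:T. ✓
w5: successors {w1, w2, w4, w5, w6}; not p there: w1:F, w2:F, w4:F, w5:T, w6:T. ✓
w6: successors {w1, w4, w5, w6, w7}; not p there: w1:F, w4:F, w5:T, w6:T, w7:T. ✓
w7: successors {w1, w2, w3, w7}; not p there: w1:F, w2:F, w3:T, w7:T. ✓
— 7 worlds.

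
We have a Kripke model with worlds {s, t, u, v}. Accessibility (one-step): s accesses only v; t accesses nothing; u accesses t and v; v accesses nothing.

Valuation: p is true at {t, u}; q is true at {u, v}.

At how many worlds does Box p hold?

2

s: successors {v}; p there: v:F. ✗
t: no successors, so Box p holds vacuously. ✓
u: successors {t, v}; p there: t:T, v:F. ✗
v: no successors, so Box p holds vacuously. ✓
Satisfying worlds: {t, v}.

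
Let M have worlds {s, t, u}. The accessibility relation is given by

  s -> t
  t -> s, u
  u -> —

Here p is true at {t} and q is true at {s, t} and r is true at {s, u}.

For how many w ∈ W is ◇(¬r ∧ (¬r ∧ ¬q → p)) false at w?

s: successors {t}; ¬r ∧ (¬r ∧ ¬q → p) there: t:T. ✓
t: successors {s, u}; ¬r ∧ (¬r ∧ ¬q → p) there: s:F, u:F. ✗
u: no successors, so ◇(¬r ∧ (¬r ∧ ¬q → p)) fails. ✗
Satisfying worlds: {s}.
So ◇(¬r ∧ (¬r ∧ ¬q → p)) fails at the other 2 worlds.

2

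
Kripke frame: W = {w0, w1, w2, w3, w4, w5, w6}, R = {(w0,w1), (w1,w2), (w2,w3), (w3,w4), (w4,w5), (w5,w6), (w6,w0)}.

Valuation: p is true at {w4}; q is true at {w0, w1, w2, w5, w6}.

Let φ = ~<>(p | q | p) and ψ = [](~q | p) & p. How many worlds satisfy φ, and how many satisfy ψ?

1 and 0

For ~<>(p | q | p):
w0: <>(p | q | p) is T. ✗
w1: <>(p | q | p) is T. ✗
w2: <>(p | q | p) is F. ✓
w3: <>(p | q | p) is T. ✗
w4: <>(p | q | p) is T. ✗
w5: <>(p | q | p) is T. ✗
w6: <>(p | q | p) is T. ✗
— 1 world.
For [](~q | p) & p:
w0: [](~q | p) is F, p is F. ✗
w1: [](~q | p) is F, p is F. ✗
w2: [](~q | p) is T, p is F. ✗
w3: [](~q | p) is T, p is F. ✗
w4: [](~q | p) is F, p is T. ✗
w5: [](~q | p) is F, p is F. ✗
w6: [](~q | p) is F, p is F. ✗
— 0 worlds.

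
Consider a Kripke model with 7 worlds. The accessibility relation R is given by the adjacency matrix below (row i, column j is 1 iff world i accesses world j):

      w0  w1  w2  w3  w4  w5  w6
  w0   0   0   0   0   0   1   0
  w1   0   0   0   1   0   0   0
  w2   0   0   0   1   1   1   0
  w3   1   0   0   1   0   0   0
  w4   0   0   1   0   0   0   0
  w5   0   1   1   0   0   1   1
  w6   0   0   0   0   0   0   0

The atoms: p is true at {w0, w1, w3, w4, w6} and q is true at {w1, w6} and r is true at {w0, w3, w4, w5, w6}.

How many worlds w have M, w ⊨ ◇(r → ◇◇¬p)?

6

w0: successors {w5}; r → ◇◇¬p there: w5:T. ✓
w1: successors {w3}; r → ◇◇¬p there: w3:T. ✓
w2: successors {w3, w4, w5}; r → ◇◇¬p there: w3:T, w4:T, w5:T. ✓
w3: successors {w0, w3}; r → ◇◇¬p there: w0:T, w3:T. ✓
w4: successors {w2}; r → ◇◇¬p there: w2:T. ✓
w5: successors {w1, w2, w5, w6}; r → ◇◇¬p there: w1:T, w2:T, w5:T, w6:F. ✓
w6: no successors, so ◇(r → ◇◇¬p) fails. ✗
Satisfying worlds: {w0, w1, w2, w3, w4, w5}.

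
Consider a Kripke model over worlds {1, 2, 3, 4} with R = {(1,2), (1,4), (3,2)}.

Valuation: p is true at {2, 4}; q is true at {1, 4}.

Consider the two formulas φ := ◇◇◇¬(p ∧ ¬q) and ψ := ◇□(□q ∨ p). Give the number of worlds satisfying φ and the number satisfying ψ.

0 and 2

For ◇◇◇¬(p ∧ ¬q):
1: successors {2, 4}; ◇◇¬(p ∧ ¬q) there: 2:F, 4:F. ✗
2: no successors, so ◇◇◇¬(p ∧ ¬q) fails. ✗
3: successors {2}; ◇◇¬(p ∧ ¬q) there: 2:F. ✗
4: no successors, so ◇◇◇¬(p ∧ ¬q) fails. ✗
— 0 worlds.
For ◇□(□q ∨ p):
1: successors {2, 4}; □(□q ∨ p) there: 2:T, 4:T. ✓
2: no successors, so ◇□(□q ∨ p) fails. ✗
3: successors {2}; □(□q ∨ p) there: 2:T. ✓
4: no successors, so ◇□(□q ∨ p) fails. ✗
— 2 worlds.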